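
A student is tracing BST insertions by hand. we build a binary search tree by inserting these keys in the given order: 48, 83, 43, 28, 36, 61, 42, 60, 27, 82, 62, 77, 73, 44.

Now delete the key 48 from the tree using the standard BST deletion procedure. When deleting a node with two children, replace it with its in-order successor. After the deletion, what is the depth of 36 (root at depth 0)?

Resulting structure (node: left, right):
  48: L=43, R=83
  83: L=61, R=–
  43: L=28, R=44
  28: L=27, R=36
  36: L=–, R=42
  61: L=60, R=82
  42: L=–, R=–
  60: L=–, R=–
  27: L=–, R=–
  82: L=62, R=–
  62: L=–, R=77
  77: L=73, R=–
  73: L=–, R=–
  44: L=–, R=–

Delete 48 (two children — replace with in-order successor).
After deletion, path to 36: 60 → 43 → 28 → 36.

3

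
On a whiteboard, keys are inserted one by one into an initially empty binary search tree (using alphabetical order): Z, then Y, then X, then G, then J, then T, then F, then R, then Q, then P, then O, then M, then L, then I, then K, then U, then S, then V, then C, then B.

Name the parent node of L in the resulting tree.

M

Insert Z: tree is empty, so Z becomes the root.
Insert Y: Y < Z → go left. Place as left child of Z.
Insert X: X < Z → go left; X < Y → go left. Place as left child of Y.
Insert G: G < Z → go left; G < Y → go left; G < X → go left. Place as left child of X.
Insert J: J < Z → go left; J < Y → go left; J < X → go left; J > G → go right. Place as right child of G.
Insert T: T < Z → go left; T < Y → go left; T < X → go left; T > G → go right; T > J → go right. Place as right child of J.
Insert F: F < Z → go left; F < Y → go left; F < X → go left; F < G → go left. Place as left child of G.
Insert R: R < Z → go left; R < Y → go left; R < X → go left; R > G → go right; R > J → go right; R < T → go left. Place as left child of T.
Insert Q: Q < Z → go left; Q < Y → go left; Q < X → go left; Q > G → go right; Q > J → go right; Q < T → go left; Q < R → go left. Place as left child of R.
Insert P: P < Z → go left; P < Y → go left; P < X → go left; P > G → go right; P > J → go right; P < T → go left; P < R → go left; P < Q → go left. Place as left child of Q.
Insert O: O < Z → go left; O < Y → go left; O < X → go left; O > G → go right; O > J → go right; O < T → go left; O < R → go left; O < Q → go left; O < P → go left. Place as left child of P.
Insert M: M < Z → go left; M < Y → go left; M < X → go left; M > G → go right; M > J → go right; M < T → go left; M < R → go left; M < Q → go left; M < P → go left; M < O → go left. Place as left child of O.
Insert L: L < Z → go left; L < Y → go left; L < X → go left; L > G → go right; L > J → go right; L < T → go left; L < R → go left; L < Q → go left; L < P → go left; L < O → go left; L < M → go left. Place as left child of M.
Insert I: I < Z → go left; I < Y → go left; I < X → go left; I > G → go right; I < J → go left. Place as left child of J.
Insert K: K < Z → go left; K < Y → go left; K < X → go left; K > G → go right; K > J → go right; K < T → go left; K < R → go left; K < Q → go left; K < P → go left; K < O → go left; K < M → go left; K < L → go left. Place as left child of L.
Insert U: U < Z → go left; U < Y → go left; U < X → go left; U > G → go right; U > J → go right; U > T → go right. Place as right child of T.
Insert S: S < Z → go left; S < Y → go left; S < X → go left; S > G → go right; S > J → go right; S < T → go left; S > R → go right. Place as right child of R.
Insert V: V < Z → go left; V < Y → go left; V < X → go left; V > G → go right; V > J → go right; V > T → go right; V > U → go right. Place as right child of U.
Insert C: C < Z → go left; C < Y → go left; C < X → go left; C < G → go left; C < F → go left. Place as left child of F.
Insert B: B < Z → go left; B < Y → go left; B < X → go left; B < G → go left; B < F → go left; B < C → go left. Place as left child of C.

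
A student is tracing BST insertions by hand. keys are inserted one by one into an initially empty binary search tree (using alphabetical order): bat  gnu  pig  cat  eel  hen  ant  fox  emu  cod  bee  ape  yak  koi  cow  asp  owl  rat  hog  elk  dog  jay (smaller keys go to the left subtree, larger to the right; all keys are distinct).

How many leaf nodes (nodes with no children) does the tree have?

7

Insert bat: tree is empty, so bat becomes the root.
Insert gnu: gnu > bat → go right. Place as right child of bat.
Insert pig: pig > bat → go right; pig > gnu → go right. Place as right child of gnu.
Insert cat: cat > bat → go right; cat < gnu → go left. Place as left child of gnu.
Insert eel: eel > bat → go right; eel < gnu → go left; eel > cat → go right. Place as right child of cat.
Insert hen: hen > bat → go right; hen > gnu → go right; hen < pig → go left. Place as left child of pig.
Insert ant: ant < bat → go left. Place as left child of bat.
Insert fox: fox > bat → go right; fox < gnu → go left; fox > cat → go right; fox > eel → go right. Place as right child of eel.
Insert emu: emu > bat → go right; emu < gnu → go left; emu > cat → go right; emu > eel → go right; emu < fox → go left. Place as left child of fox.
Insert cod: cod > bat → go right; cod < gnu → go left; cod > cat → go right; cod < eel → go left. Place as left child of eel.
Insert bee: bee > bat → go right; bee < gnu → go left; bee < cat → go left. Place as left child of cat.
Insert ape: ape < bat → go left; ape > ant → go right. Place as right child of ant.
Insert yak: yak > bat → go right; yak > gnu → go right; yak > pig → go right. Place as right child of pig.
Insert koi: koi > bat → go right; koi > gnu → go right; koi < pig → go left; koi > hen → go right. Place as right child of hen.
Insert cow: cow > bat → go right; cow < gnu → go left; cow > cat → go right; cow < eel → go left; cow > cod → go right. Place as right child of cod.
Insert asp: asp < bat → go left; asp > ant → go right; asp > ape → go right. Place as right child of ape.
Insert owl: owl > bat → go right; owl > gnu → go right; owl < pig → go left; owl > hen → go right; owl > koi → go right. Place as right child of koi.
Insert rat: rat > bat → go right; rat > gnu → go right; rat > pig → go right; rat < yak → go left. Place as left child of yak.
Insert hog: hog > bat → go right; hog > gnu → go right; hog < pig → go left; hog > hen → go right; hog < koi → go left. Place as left child of koi.
Insert elk: elk > bat → go right; elk < gnu → go left; elk > cat → go right; elk > eel → go right; elk < fox → go left; elk < emu → go left. Place as left child of emu.
Insert dog: dog > bat → go right; dog < gnu → go left; dog > cat → go right; dog < eel → go left; dog > cod → go right; dog > cow → go right. Place as right child of cow.
Insert jay: jay > bat → go right; jay > gnu → go right; jay < pig → go left; jay > hen → go right; jay < koi → go left; jay > hog → go right. Place as right child of hog.

Leaves: asp, bee, dog, elk, jay, owl, rat — 7 in total.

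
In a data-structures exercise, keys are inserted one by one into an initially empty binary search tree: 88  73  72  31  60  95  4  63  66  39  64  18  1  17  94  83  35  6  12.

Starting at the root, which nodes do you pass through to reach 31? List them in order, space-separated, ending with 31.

Resulting structure (node: left, right):
  88: L=73, R=95
  73: L=72, R=83
  72: L=31, R=–
  31: L=4, R=60
  60: L=39, R=63
  95: L=94, R=–
  4: L=1, R=18
  63: L=–, R=66
  66: L=64, R=–
  39: L=35, R=–
  64: L=–, R=–
  18: L=17, R=–
  1: L=–, R=–
  17: L=6, R=–
  94: L=–, R=–
  83: L=–, R=–
  35: L=–, R=–
  6: L=–, R=12
  12: L=–, R=–

88 73 72 31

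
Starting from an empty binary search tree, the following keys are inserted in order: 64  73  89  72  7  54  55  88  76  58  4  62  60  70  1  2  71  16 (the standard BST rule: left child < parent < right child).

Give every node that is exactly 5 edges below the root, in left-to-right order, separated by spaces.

64: root
73: right child of 64 (depth 1)
89: right child of 73 (depth 2)
72: left child of 73 (depth 2)
7: left child of 64 (depth 1)
54: right child of 7 (depth 2)
55: right child of 54 (depth 3)
88: left child of 89 (depth 3)
76: left child of 88 (depth 4)
58: right child of 55 (depth 4)
4: left child of 7 (depth 2)
62: right child of 58 (depth 5)
60: left child of 62 (depth 6)
70: left child of 72 (depth 3)
1: left child of 4 (depth 3)
2: right child of 1 (depth 4)
71: right child of 70 (depth 4)
16: left child of 54 (depth 3)

62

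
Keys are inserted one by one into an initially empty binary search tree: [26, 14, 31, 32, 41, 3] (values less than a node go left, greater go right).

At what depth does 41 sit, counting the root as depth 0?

3

Insert 26: tree is empty, so 26 becomes the root.
Insert 14: 14 < 26 → go left. Place as left child of 26.
Insert 31: 31 > 26 → go right. Place as right child of 26.
Insert 32: 32 > 26 → go right; 32 > 31 → go right. Place as right child of 31.
Insert 41: 41 > 26 → go right; 41 > 31 → go right; 41 > 32 → go right. Place as right child of 32.
Insert 3: 3 < 26 → go left; 3 < 14 → go left. Place as left child of 14.

Path to 41: 26 → 31 → 32 → 41, which is 3 edges.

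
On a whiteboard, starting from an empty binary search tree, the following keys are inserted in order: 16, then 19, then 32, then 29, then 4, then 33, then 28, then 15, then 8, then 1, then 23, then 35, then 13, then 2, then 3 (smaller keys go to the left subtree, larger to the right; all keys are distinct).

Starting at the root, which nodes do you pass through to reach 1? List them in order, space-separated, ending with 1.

16 4 1

Insert 16: tree is empty, so 16 becomes the root.
Insert 19: 19 > 16 → go right. Place as right child of 16.
Insert 32: 32 > 16 → go right; 32 > 19 → go right. Place as right child of 19.
Insert 29: 29 > 16 → go right; 29 > 19 → go right; 29 < 32 → go left. Place as left child of 32.
Insert 4: 4 < 16 → go left. Place as left child of 16.
Insert 33: 33 > 16 → go right; 33 > 19 → go right; 33 > 32 → go right. Place as right child of 32.
Insert 28: 28 > 16 → go right; 28 > 19 → go right; 28 < 32 → go left; 28 < 29 → go left. Place as left child of 29.
Insert 15: 15 < 16 → go left; 15 > 4 → go right. Place as right child of 4.
Insert 8: 8 < 16 → go left; 8 > 4 → go right; 8 < 15 → go left. Place as left child of 15.
Insert 1: 1 < 16 → go left; 1 < 4 → go left. Place as left child of 4.
Insert 23: 23 > 16 → go right; 23 > 19 → go right; 23 < 32 → go left; 23 < 29 → go left; 23 < 28 → go left. Place as left child of 28.
Insert 35: 35 > 16 → go right; 35 > 19 → go right; 35 > 32 → go right; 35 > 33 → go right. Place as right child of 33.
Insert 13: 13 < 16 → go left; 13 > 4 → go right; 13 < 15 → go left; 13 > 8 → go right. Place as right child of 8.
Insert 2: 2 < 16 → go left; 2 < 4 → go left; 2 > 1 → go right. Place as right child of 1.
Insert 3: 3 < 16 → go left; 3 < 4 → go left; 3 > 1 → go right; 3 > 2 → go right. Place as right child of 2.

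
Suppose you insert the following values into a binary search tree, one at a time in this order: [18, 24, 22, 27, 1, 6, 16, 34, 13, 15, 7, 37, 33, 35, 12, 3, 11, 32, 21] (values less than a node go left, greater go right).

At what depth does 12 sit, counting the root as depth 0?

Insert 18: tree is empty, so 18 becomes the root.
Insert 24: 24 > 18 → go right. Place as right child of 18.
Insert 22: 22 > 18 → go right; 22 < 24 → go left. Place as left child of 24.
Insert 27: 27 > 18 → go right; 27 > 24 → go right. Place as right child of 24.
Insert 1: 1 < 18 → go left. Place as left child of 18.
Insert 6: 6 < 18 → go left; 6 > 1 → go right. Place as right child of 1.
Insert 16: 16 < 18 → go left; 16 > 1 → go right; 16 > 6 → go right. Place as right child of 6.
Insert 34: 34 > 18 → go right; 34 > 24 → go right; 34 > 27 → go right. Place as right child of 27.
Insert 13: 13 < 18 → go left; 13 > 1 → go right; 13 > 6 → go right; 13 < 16 → go left. Place as left child of 16.
Insert 15: 15 < 18 → go left; 15 > 1 → go right; 15 > 6 → go right; 15 < 16 → go left; 15 > 13 → go right. Place as right child of 13.
Insert 7: 7 < 18 → go left; 7 > 1 → go right; 7 > 6 → go right; 7 < 16 → go left; 7 < 13 → go left. Place as left child of 13.
Insert 37: 37 > 18 → go right; 37 > 24 → go right; 37 > 27 → go right; 37 > 34 → go right. Place as right child of 34.
Insert 33: 33 > 18 → go right; 33 > 24 → go right; 33 > 27 → go right; 33 < 34 → go left. Place as left child of 34.
Insert 35: 35 > 18 → go right; 35 > 24 → go right; 35 > 27 → go right; 35 > 34 → go right; 35 < 37 → go left. Place as left child of 37.
Insert 12: 12 < 18 → go left; 12 > 1 → go right; 12 > 6 → go right; 12 < 16 → go left; 12 < 13 → go left; 12 > 7 → go right. Place as right child of 7.
Insert 3: 3 < 18 → go left; 3 > 1 → go right; 3 < 6 → go left. Place as left child of 6.
Insert 11: 11 < 18 → go left; 11 > 1 → go right; 11 > 6 → go right; 11 < 16 → go left; 11 < 13 → go left; 11 > 7 → go right; 11 < 12 → go left. Place as left child of 12.
Insert 32: 32 > 18 → go right; 32 > 24 → go right; 32 > 27 → go right; 32 < 34 → go left; 32 < 33 → go left. Place as left child of 33.
Insert 21: 21 > 18 → go right; 21 < 24 → go left; 21 < 22 → go left. Place as left child of 22.

Path to 12: 18 → 1 → 6 → 16 → 13 → 7 → 12, which is 6 edges.

6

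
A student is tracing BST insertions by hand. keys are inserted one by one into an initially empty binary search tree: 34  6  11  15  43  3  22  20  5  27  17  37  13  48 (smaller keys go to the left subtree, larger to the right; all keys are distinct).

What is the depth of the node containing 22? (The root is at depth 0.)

Insert 34: tree is empty, so 34 becomes the root.
Insert 6: 6 < 34 → go left. Place as left child of 34.
Insert 11: 11 < 34 → go left; 11 > 6 → go right. Place as right child of 6.
Insert 15: 15 < 34 → go left; 15 > 6 → go right; 15 > 11 → go right. Place as right child of 11.
Insert 43: 43 > 34 → go right. Place as right child of 34.
Insert 3: 3 < 34 → go left; 3 < 6 → go left. Place as left child of 6.
Insert 22: 22 < 34 → go left; 22 > 6 → go right; 22 > 11 → go right; 22 > 15 → go right. Place as right child of 15.
Insert 20: 20 < 34 → go left; 20 > 6 → go right; 20 > 11 → go right; 20 > 15 → go right; 20 < 22 → go left. Place as left child of 22.
Insert 5: 5 < 34 → go left; 5 < 6 → go left; 5 > 3 → go right. Place as right child of 3.
Insert 27: 27 < 34 → go left; 27 > 6 → go right; 27 > 11 → go right; 27 > 15 → go right; 27 > 22 → go right. Place as right child of 22.
Insert 17: 17 < 34 → go left; 17 > 6 → go right; 17 > 11 → go right; 17 > 15 → go right; 17 < 22 → go left; 17 < 20 → go left. Place as left child of 20.
Insert 37: 37 > 34 → go right; 37 < 43 → go left. Place as left child of 43.
Insert 13: 13 < 34 → go left; 13 > 6 → go right; 13 > 11 → go right; 13 < 15 → go left. Place as left child of 15.
Insert 48: 48 > 34 → go right; 48 > 43 → go right. Place as right child of 43.

Path to 22: 34 → 6 → 11 → 15 → 22, which is 4 edges.

4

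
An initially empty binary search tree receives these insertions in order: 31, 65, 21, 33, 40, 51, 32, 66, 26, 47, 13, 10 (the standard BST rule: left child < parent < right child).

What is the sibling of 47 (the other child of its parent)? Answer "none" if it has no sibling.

Resulting structure (node: left, right):
  31: L=21, R=65
  65: L=33, R=66
  21: L=13, R=26
  33: L=32, R=40
  40: L=–, R=51
  51: L=47, R=–
  32: L=–, R=–
  66: L=–, R=–
  26: L=–, R=–
  47: L=–, R=–
  13: L=10, R=–
  10: L=–, R=–

47's parent is 51, which has only one child.

none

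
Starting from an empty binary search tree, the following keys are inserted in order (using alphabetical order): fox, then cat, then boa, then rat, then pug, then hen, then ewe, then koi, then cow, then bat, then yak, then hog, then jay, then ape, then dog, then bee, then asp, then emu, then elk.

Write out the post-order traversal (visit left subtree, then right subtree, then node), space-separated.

asp ape bee bat boa elk emu dog cow ewe cat jay hog koi hen pug yak rat fox

fox: root
cat: left child of fox (depth 1)
boa: left child of cat (depth 2)
rat: right child of fox (depth 1)
pug: left child of rat (depth 2)
hen: left child of pug (depth 3)
ewe: right child of cat (depth 2)
koi: right child of hen (depth 4)
cow: left child of ewe (depth 3)
bat: left child of boa (depth 3)
yak: right child of rat (depth 2)
hog: left child of koi (depth 5)
jay: right child of hog (depth 6)
ape: left child of bat (depth 4)
dog: right child of cow (depth 4)
bee: right child of bat (depth 4)
asp: right child of ape (depth 5)
emu: right child of dog (depth 5)
elk: left child of emu (depth 6)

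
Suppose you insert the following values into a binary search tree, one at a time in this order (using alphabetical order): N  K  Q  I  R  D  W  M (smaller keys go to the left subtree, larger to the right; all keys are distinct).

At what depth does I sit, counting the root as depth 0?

2

N: root
K: left child of N (depth 1)
Q: right child of N (depth 1)
I: left child of K (depth 2)
R: right child of Q (depth 2)
D: left child of I (depth 3)
W: right child of R (depth 3)
M: right child of K (depth 2)

Path to I: N → K → I, which is 2 edges.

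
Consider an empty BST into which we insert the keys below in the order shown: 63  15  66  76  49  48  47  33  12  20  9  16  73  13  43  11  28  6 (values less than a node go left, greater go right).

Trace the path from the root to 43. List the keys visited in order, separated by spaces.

63 15 49 48 47 33 43

Insert 63: tree is empty, so 63 becomes the root.
Insert 15: 15 < 63 → go left. Place as left child of 63.
Insert 66: 66 > 63 → go right. Place as right child of 63.
Insert 76: 76 > 63 → go right; 76 > 66 → go right. Place as right child of 66.
Insert 49: 49 < 63 → go left; 49 > 15 → go right. Place as right child of 15.
Insert 48: 48 < 63 → go left; 48 > 15 → go right; 48 < 49 → go left. Place as left child of 49.
Insert 47: 47 < 63 → go left; 47 > 15 → go right; 47 < 49 → go left; 47 < 48 → go left. Place as left child of 48.
Insert 33: 33 < 63 → go left; 33 > 15 → go right; 33 < 49 → go left; 33 < 48 → go left; 33 < 47 → go left. Place as left child of 47.
Insert 12: 12 < 63 → go left; 12 < 15 → go left. Place as left child of 15.
Insert 20: 20 < 63 → go left; 20 > 15 → go right; 20 < 49 → go left; 20 < 48 → go left; 20 < 47 → go left; 20 < 33 → go left. Place as left child of 33.
Insert 9: 9 < 63 → go left; 9 < 15 → go left; 9 < 12 → go left. Place as left child of 12.
Insert 16: 16 < 63 → go left; 16 > 15 → go right; 16 < 49 → go left; 16 < 48 → go left; 16 < 47 → go left; 16 < 33 → go left; 16 < 20 → go left. Place as left child of 20.
Insert 73: 73 > 63 → go right; 73 > 66 → go right; 73 < 76 → go left. Place as left child of 76.
Insert 13: 13 < 63 → go left; 13 < 15 → go left; 13 > 12 → go right. Place as right child of 12.
Insert 43: 43 < 63 → go left; 43 > 15 → go right; 43 < 49 → go left; 43 < 48 → go left; 43 < 47 → go left; 43 > 33 → go right. Place as right child of 33.
Insert 11: 11 < 63 → go left; 11 < 15 → go left; 11 < 12 → go left; 11 > 9 → go right. Place as right child of 9.
Insert 28: 28 < 63 → go left; 28 > 15 → go right; 28 < 49 → go left; 28 < 48 → go left; 28 < 47 → go left; 28 < 33 → go left; 28 > 20 → go right. Place as right child of 20.
Insert 6: 6 < 63 → go left; 6 < 15 → go left; 6 < 12 → go left; 6 < 9 → go left. Place as left child of 9.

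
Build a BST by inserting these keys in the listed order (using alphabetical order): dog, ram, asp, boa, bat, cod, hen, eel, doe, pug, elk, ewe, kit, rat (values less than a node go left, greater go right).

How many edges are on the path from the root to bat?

3

dog: root
ram: right child of dog (depth 1)
asp: left child of dog (depth 1)
boa: right child of asp (depth 2)
bat: left child of boa (depth 3)
cod: right child of boa (depth 3)
hen: left child of ram (depth 2)
eel: left child of hen (depth 3)
doe: right child of cod (depth 4)
pug: right child of hen (depth 3)
elk: right child of eel (depth 4)
ewe: right child of elk (depth 5)
kit: left child of pug (depth 4)
rat: right child of ram (depth 2)

Path to bat: dog → asp → boa → bat, which is 3 edges.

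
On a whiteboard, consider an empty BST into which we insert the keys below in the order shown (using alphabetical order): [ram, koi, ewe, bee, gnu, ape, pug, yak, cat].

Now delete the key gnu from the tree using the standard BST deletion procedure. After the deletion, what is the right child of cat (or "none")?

Resulting structure (node: left, right):
  ram: L=koi, R=yak
  koi: L=ewe, R=pug
  ewe: L=bee, R=gnu
  bee: L=ape, R=cat
  gnu: L=–, R=–
  ape: L=–, R=–
  pug: L=–, R=–
  yak: L=–, R=–
  cat: L=–, R=–

Delete gnu (at most one child — splice it out).
After deletion, cat's right child: none.

none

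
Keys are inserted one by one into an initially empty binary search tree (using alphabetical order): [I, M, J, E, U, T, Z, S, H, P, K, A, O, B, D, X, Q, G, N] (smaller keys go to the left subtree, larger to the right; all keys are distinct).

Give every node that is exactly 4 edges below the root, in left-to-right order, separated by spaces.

D S X

Insert I: tree is empty, so I becomes the root.
Insert M: M > I → go right. Place as right child of I.
Insert J: J > I → go right; J < M → go left. Place as left child of M.
Insert E: E < I → go left. Place as left child of I.
Insert U: U > I → go right; U > M → go right. Place as right child of M.
Insert T: T > I → go right; T > M → go right; T < U → go left. Place as left child of U.
Insert Z: Z > I → go right; Z > M → go right; Z > U → go right. Place as right child of U.
Insert S: S > I → go right; S > M → go right; S < U → go left; S < T → go left. Place as left child of T.
Insert H: H < I → go left; H > E → go right. Place as right child of E.
Insert P: P > I → go right; P > M → go right; P < U → go left; P < T → go left; P < S → go left. Place as left child of S.
Insert K: K > I → go right; K < M → go left; K > J → go right. Place as right child of J.
Insert A: A < I → go left; A < E → go left. Place as left child of E.
Insert O: O > I → go right; O > M → go right; O < U → go left; O < T → go left; O < S → go left; O < P → go left. Place as left child of P.
Insert B: B < I → go left; B < E → go left; B > A → go right. Place as right child of A.
Insert D: D < I → go left; D < E → go left; D > A → go right; D > B → go right. Place as right child of B.
Insert X: X > I → go right; X > M → go right; X > U → go right; X < Z → go left. Place as left child of Z.
Insert Q: Q > I → go right; Q > M → go right; Q < U → go left; Q < T → go left; Q < S → go left; Q > P → go right. Place as right child of P.
Insert G: G < I → go left; G > E → go right; G < H → go left. Place as left child of H.
Insert N: N > I → go right; N > M → go right; N < U → go left; N < T → go left; N < S → go left; N < P → go left; N < O → go left. Place as left child of O.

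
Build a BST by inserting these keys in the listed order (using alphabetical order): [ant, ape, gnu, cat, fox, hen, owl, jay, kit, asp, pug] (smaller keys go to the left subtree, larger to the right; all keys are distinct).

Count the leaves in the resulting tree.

ant: root
ape: right child of ant (depth 1)
gnu: right child of ape (depth 2)
cat: left child of gnu (depth 3)
fox: right child of cat (depth 4)
hen: right child of gnu (depth 3)
owl: right child of hen (depth 4)
jay: left child of owl (depth 5)
kit: right child of jay (depth 6)
asp: left child of cat (depth 4)
pug: right child of owl (depth 5)

Leaves: asp, fox, kit, pug — 4 in total.

4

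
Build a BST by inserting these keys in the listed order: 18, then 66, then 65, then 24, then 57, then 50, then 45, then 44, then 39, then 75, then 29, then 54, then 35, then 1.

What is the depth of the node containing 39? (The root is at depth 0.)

8

Insert 18: tree is empty, so 18 becomes the root.
Insert 66: 66 > 18 → go right. Place as right child of 18.
Insert 65: 65 > 18 → go right; 65 < 66 → go left. Place as left child of 66.
Insert 24: 24 > 18 → go right; 24 < 66 → go left; 24 < 65 → go left. Place as left child of 65.
Insert 57: 57 > 18 → go right; 57 < 66 → go left; 57 < 65 → go left; 57 > 24 → go right. Place as right child of 24.
Insert 50: 50 > 18 → go right; 50 < 66 → go left; 50 < 65 → go left; 50 > 24 → go right; 50 < 57 → go left. Place as left child of 57.
Insert 45: 45 > 18 → go right; 45 < 66 → go left; 45 < 65 → go left; 45 > 24 → go right; 45 < 57 → go left; 45 < 50 → go left. Place as left child of 50.
Insert 44: 44 > 18 → go right; 44 < 66 → go left; 44 < 65 → go left; 44 > 24 → go right; 44 < 57 → go left; 44 < 50 → go left; 44 < 45 → go left. Place as left child of 45.
Insert 39: 39 > 18 → go right; 39 < 66 → go left; 39 < 65 → go left; 39 > 24 → go right; 39 < 57 → go left; 39 < 50 → go left; 39 < 45 → go left; 39 < 44 → go left. Place as left child of 44.
Insert 75: 75 > 18 → go right; 75 > 66 → go right. Place as right child of 66.
Insert 29: 29 > 18 → go right; 29 < 66 → go left; 29 < 65 → go left; 29 > 24 → go right; 29 < 57 → go left; 29 < 50 → go left; 29 < 45 → go left; 29 < 44 → go left; 29 < 39 → go left. Place as left child of 39.
Insert 54: 54 > 18 → go right; 54 < 66 → go left; 54 < 65 → go left; 54 > 24 → go right; 54 < 57 → go left; 54 > 50 → go right. Place as right child of 50.
Insert 35: 35 > 18 → go right; 35 < 66 → go left; 35 < 65 → go left; 35 > 24 → go right; 35 < 57 → go left; 35 < 50 → go left; 35 < 45 → go left; 35 < 44 → go left; 35 < 39 → go left; 35 > 29 → go right. Place as right child of 29.
Insert 1: 1 < 18 → go left. Place as left child of 18.

Path to 39: 18 → 66 → 65 → 24 → 57 → 50 → 45 → 44 → 39, which is 8 edges.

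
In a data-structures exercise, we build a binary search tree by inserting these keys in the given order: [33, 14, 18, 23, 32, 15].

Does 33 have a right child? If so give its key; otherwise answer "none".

33: root
14: left child of 33 (depth 1)
18: right child of 14 (depth 2)
23: right child of 18 (depth 3)
32: right child of 23 (depth 4)
15: left child of 18 (depth 3)

none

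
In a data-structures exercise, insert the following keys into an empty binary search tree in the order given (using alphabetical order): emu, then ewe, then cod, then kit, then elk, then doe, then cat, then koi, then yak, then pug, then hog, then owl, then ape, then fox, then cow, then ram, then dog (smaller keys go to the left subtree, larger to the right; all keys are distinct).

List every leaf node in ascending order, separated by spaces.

ape cow dog fox owl ram

emu: root
ewe: right child of emu (depth 1)
cod: left child of emu (depth 1)
kit: right child of ewe (depth 2)
elk: right child of cod (depth 2)
doe: left child of elk (depth 3)
cat: left child of cod (depth 2)
koi: right child of kit (depth 3)
yak: right child of koi (depth 4)
pug: left child of yak (depth 5)
hog: left child of kit (depth 3)
owl: left child of pug (depth 6)
ape: left child of cat (depth 3)
fox: left child of hog (depth 4)
cow: left child of doe (depth 4)
ram: right child of pug (depth 6)
dog: right child of doe (depth 4)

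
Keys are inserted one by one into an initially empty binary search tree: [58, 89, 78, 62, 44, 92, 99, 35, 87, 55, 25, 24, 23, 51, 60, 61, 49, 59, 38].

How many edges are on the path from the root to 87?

3

Resulting structure (node: left, right):
  58: L=44, R=89
  89: L=78, R=92
  78: L=62, R=87
  62: L=60, R=–
  44: L=35, R=55
  92: L=–, R=99
  99: L=–, R=–
  35: L=25, R=38
  87: L=–, R=–
  55: L=51, R=–
  25: L=24, R=–
  24: L=23, R=–
  23: L=–, R=–
  51: L=49, R=–
  60: L=59, R=61
  61: L=–, R=–
  49: L=–, R=–
  59: L=–, R=–
  38: L=–, R=–

Path to 87: 58 → 89 → 78 → 87, which is 3 edges.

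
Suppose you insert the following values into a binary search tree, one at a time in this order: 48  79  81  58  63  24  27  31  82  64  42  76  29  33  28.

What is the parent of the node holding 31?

27

Resulting structure (node: left, right):
  48: L=24, R=79
  79: L=58, R=81
  81: L=–, R=82
  58: L=–, R=63
  63: L=–, R=64
  24: L=–, R=27
  27: L=–, R=31
  31: L=29, R=42
  82: L=–, R=–
  64: L=–, R=76
  42: L=33, R=–
  76: L=–, R=–
  29: L=28, R=–
  33: L=–, R=–
  28: L=–, R=–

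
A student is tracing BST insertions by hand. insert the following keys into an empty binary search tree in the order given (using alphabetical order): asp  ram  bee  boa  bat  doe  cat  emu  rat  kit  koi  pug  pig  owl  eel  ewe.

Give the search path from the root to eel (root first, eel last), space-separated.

asp ram bee boa doe emu eel

Insert asp: tree is empty, so asp becomes the root.
Insert ram: ram > asp → go right. Place as right child of asp.
Insert bee: bee > asp → go right; bee < ram → go left. Place as left child of ram.
Insert boa: boa > asp → go right; boa < ram → go left; boa > bee → go right. Place as right child of bee.
Insert bat: bat > asp → go right; bat < ram → go left; bat < bee → go left. Place as left child of bee.
Insert doe: doe > asp → go right; doe < ram → go left; doe > bee → go right; doe > boa → go right. Place as right child of boa.
Insert cat: cat > asp → go right; cat < ram → go left; cat > bee → go right; cat > boa → go right; cat < doe → go left. Place as left child of doe.
Insert emu: emu > asp → go right; emu < ram → go left; emu > bee → go right; emu > boa → go right; emu > doe → go right. Place as right child of doe.
Insert rat: rat > asp → go right; rat > ram → go right. Place as right child of ram.
Insert kit: kit > asp → go right; kit < ram → go left; kit > bee → go right; kit > boa → go right; kit > doe → go right; kit > emu → go right. Place as right child of emu.
Insert koi: koi > asp → go right; koi < ram → go left; koi > bee → go right; koi > boa → go right; koi > doe → go right; koi > emu → go right; koi > kit → go right. Place as right child of kit.
Insert pug: pug > asp → go right; pug < ram → go left; pug > bee → go right; pug > boa → go right; pug > doe → go right; pug > emu → go right; pug > kit → go right; pug > koi → go right. Place as right child of koi.
Insert pig: pig > asp → go right; pig < ram → go left; pig > bee → go right; pig > boa → go right; pig > doe → go right; pig > emu → go right; pig > kit → go right; pig > koi → go right; pig < pug → go left. Place as left child of pug.
Insert owl: owl > asp → go right; owl < ram → go left; owl > bee → go right; owl > boa → go right; owl > doe → go right; owl > emu → go right; owl > kit → go right; owl > koi → go right; owl < pug → go left; owl < pig → go left. Place as left child of pig.
Insert eel: eel > asp → go right; eel < ram → go left; eel > bee → go right; eel > boa → go right; eel > doe → go right; eel < emu → go left. Place as left child of emu.
Insert ewe: ewe > asp → go right; ewe < ram → go left; ewe > bee → go right; ewe > boa → go right; ewe > doe → go right; ewe > emu → go right; ewe < kit → go left. Place as left child of kit.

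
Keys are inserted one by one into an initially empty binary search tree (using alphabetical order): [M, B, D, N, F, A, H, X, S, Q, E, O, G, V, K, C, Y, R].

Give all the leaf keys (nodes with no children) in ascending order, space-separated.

Resulting structure (node: left, right):
  M: L=B, R=N
  B: L=A, R=D
  D: L=C, R=F
  N: L=–, R=X
  F: L=E, R=H
  A: L=–, R=–
  H: L=G, R=K
  X: L=S, R=Y
  S: L=Q, R=V
  Q: L=O, R=R
  E: L=–, R=–
  O: L=–, R=–
  G: L=–, R=–
  V: L=–, R=–
  K: L=–, R=–
  C: L=–, R=–
  Y: L=–, R=–
  R: L=–, R=–

A C E G K O R V Y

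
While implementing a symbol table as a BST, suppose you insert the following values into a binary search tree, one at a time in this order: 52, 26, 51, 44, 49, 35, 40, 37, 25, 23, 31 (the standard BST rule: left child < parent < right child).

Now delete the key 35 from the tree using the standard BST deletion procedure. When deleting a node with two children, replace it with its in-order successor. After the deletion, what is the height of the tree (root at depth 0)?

5

52: root
26: left child of 52 (depth 1)
51: right child of 26 (depth 2)
44: left child of 51 (depth 3)
49: right child of 44 (depth 4)
35: left child of 44 (depth 4)
40: right child of 35 (depth 5)
37: left child of 40 (depth 6)
25: left child of 26 (depth 2)
23: left child of 25 (depth 3)
31: left child of 35 (depth 5)

Delete 35 (two children — replace with in-order successor).
After deletion, deepest node is 40 at depth 5.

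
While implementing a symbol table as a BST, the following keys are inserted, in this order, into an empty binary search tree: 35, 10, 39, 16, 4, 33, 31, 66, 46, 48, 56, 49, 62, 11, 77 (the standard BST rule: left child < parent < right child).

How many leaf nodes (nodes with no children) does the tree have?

6

Insert 35: tree is empty, so 35 becomes the root.
Insert 10: 10 < 35 → go left. Place as left child of 35.
Insert 39: 39 > 35 → go right. Place as right child of 35.
Insert 16: 16 < 35 → go left; 16 > 10 → go right. Place as right child of 10.
Insert 4: 4 < 35 → go left; 4 < 10 → go left. Place as left child of 10.
Insert 33: 33 < 35 → go left; 33 > 10 → go right; 33 > 16 → go right. Place as right child of 16.
Insert 31: 31 < 35 → go left; 31 > 10 → go right; 31 > 16 → go right; 31 < 33 → go left. Place as left child of 33.
Insert 66: 66 > 35 → go right; 66 > 39 → go right. Place as right child of 39.
Insert 46: 46 > 35 → go right; 46 > 39 → go right; 46 < 66 → go left. Place as left child of 66.
Insert 48: 48 > 35 → go right; 48 > 39 → go right; 48 < 66 → go left; 48 > 46 → go right. Place as right child of 46.
Insert 56: 56 > 35 → go right; 56 > 39 → go right; 56 < 66 → go left; 56 > 46 → go right; 56 > 48 → go right. Place as right child of 48.
Insert 49: 49 > 35 → go right; 49 > 39 → go right; 49 < 66 → go left; 49 > 46 → go right; 49 > 48 → go right; 49 < 56 → go left. Place as left child of 56.
Insert 62: 62 > 35 → go right; 62 > 39 → go right; 62 < 66 → go left; 62 > 46 → go right; 62 > 48 → go right; 62 > 56 → go right. Place as right child of 56.
Insert 11: 11 < 35 → go left; 11 > 10 → go right; 11 < 16 → go left. Place as left child of 16.
Insert 77: 77 > 35 → go right; 77 > 39 → go right; 77 > 66 → go right. Place as right child of 66.

Leaves: 4, 11, 31, 49, 62, 77 — 6 in total.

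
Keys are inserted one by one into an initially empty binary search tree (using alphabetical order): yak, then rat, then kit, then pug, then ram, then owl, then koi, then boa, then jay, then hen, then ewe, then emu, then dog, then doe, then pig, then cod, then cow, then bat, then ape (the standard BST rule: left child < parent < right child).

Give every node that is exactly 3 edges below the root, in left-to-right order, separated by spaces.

Insert yak: tree is empty, so yak becomes the root.
Insert rat: rat < yak → go left. Place as left child of yak.
Insert kit: kit < yak → go left; kit < rat → go left. Place as left child of rat.
Insert pug: pug < yak → go left; pug < rat → go left; pug > kit → go right. Place as right child of kit.
Insert ram: ram < yak → go left; ram < rat → go left; ram > kit → go right; ram > pug → go right. Place as right child of pug.
Insert owl: owl < yak → go left; owl < rat → go left; owl > kit → go right; owl < pug → go left. Place as left child of pug.
Insert koi: koi < yak → go left; koi < rat → go left; koi > kit → go right; koi < pug → go left; koi < owl → go left. Place as left child of owl.
Insert boa: boa < yak → go left; boa < rat → go left; boa < kit → go left. Place as left child of kit.
Insert jay: jay < yak → go left; jay < rat → go left; jay < kit → go left; jay > boa → go right. Place as right child of boa.
Insert hen: hen < yak → go left; hen < rat → go left; hen < kit → go left; hen > boa → go right; hen < jay → go left. Place as left child of jay.
Insert ewe: ewe < yak → go left; ewe < rat → go left; ewe < kit → go left; ewe > boa → go right; ewe < jay → go left; ewe < hen → go left. Place as left child of hen.
Insert emu: emu < yak → go left; emu < rat → go left; emu < kit → go left; emu > boa → go right; emu < jay → go left; emu < hen → go left; emu < ewe → go left. Place as left child of ewe.
Insert dog: dog < yak → go left; dog < rat → go left; dog < kit → go left; dog > boa → go right; dog < jay → go left; dog < hen → go left; dog < ewe → go left; dog < emu → go left. Place as left child of emu.
Insert doe: doe < yak → go left; doe < rat → go left; doe < kit → go left; doe > boa → go right; doe < jay → go left; doe < hen → go left; doe < ewe → go left; doe < emu → go left; doe < dog → go left. Place as left child of dog.
Insert pig: pig < yak → go left; pig < rat → go left; pig > kit → go right; pig < pug → go left; pig > owl → go right. Place as right child of owl.
Insert cod: cod < yak → go left; cod < rat → go left; cod < kit → go left; cod > boa → go right; cod < jay → go left; cod < hen → go left; cod < ewe → go left; cod < emu → go left; cod < dog → go left; cod < doe → go left. Place as left child of doe.
Insert cow: cow < yak → go left; cow < rat → go left; cow < kit → go left; cow > boa → go right; cow < jay → go left; cow < hen → go left; cow < ewe → go left; cow < emu → go left; cow < dog → go left; cow < doe → go left; cow > cod → go right. Place as right child of cod.
Insert bat: bat < yak → go left; bat < rat → go left; bat < kit → go left; bat < boa → go left. Place as left child of boa.
Insert ape: ape < yak → go left; ape < rat → go left; ape < kit → go left; ape < boa → go left; ape < bat → go left. Place as left child of bat.

boa pug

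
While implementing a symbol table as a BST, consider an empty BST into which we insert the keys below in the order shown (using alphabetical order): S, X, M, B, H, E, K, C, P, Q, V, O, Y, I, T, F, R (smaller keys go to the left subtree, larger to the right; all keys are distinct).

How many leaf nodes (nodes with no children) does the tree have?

7

S: root
X: right child of S (depth 1)
M: left child of S (depth 1)
B: left child of M (depth 2)
H: right child of B (depth 3)
E: left child of H (depth 4)
K: right child of H (depth 4)
C: left child of E (depth 5)
P: right child of M (depth 2)
Q: right child of P (depth 3)
V: left child of X (depth 2)
O: left child of P (depth 3)
Y: right child of X (depth 2)
I: left child of K (depth 5)
T: left child of V (depth 3)
F: right child of E (depth 5)
R: right child of Q (depth 4)

Leaves: C, F, I, O, R, T, Y — 7 in total.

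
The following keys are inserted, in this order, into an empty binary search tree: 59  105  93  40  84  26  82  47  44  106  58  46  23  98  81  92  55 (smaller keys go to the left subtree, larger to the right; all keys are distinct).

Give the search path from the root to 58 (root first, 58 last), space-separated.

59: root
105: right child of 59 (depth 1)
93: left child of 105 (depth 2)
40: left child of 59 (depth 1)
84: left child of 93 (depth 3)
26: left child of 40 (depth 2)
82: left child of 84 (depth 4)
47: right child of 40 (depth 2)
44: left child of 47 (depth 3)
106: right child of 105 (depth 2)
58: right child of 47 (depth 3)
46: right child of 44 (depth 4)
23: left child of 26 (depth 3)
98: right child of 93 (depth 3)
81: left child of 82 (depth 5)
92: right child of 84 (depth 4)
55: left child of 58 (depth 4)

59 40 47 58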